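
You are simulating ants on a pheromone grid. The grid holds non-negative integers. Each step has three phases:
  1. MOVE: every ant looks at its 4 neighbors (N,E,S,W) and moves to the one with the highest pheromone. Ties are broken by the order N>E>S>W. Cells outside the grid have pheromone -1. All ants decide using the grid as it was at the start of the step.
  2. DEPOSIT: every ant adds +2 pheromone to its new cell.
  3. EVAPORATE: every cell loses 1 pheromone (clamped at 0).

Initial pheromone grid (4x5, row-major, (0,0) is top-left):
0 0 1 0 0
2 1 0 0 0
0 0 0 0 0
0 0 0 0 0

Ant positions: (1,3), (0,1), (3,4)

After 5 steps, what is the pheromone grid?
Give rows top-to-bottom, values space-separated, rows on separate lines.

After step 1: ants at (0,3),(0,2),(2,4)
  0 0 2 1 0
  1 0 0 0 0
  0 0 0 0 1
  0 0 0 0 0
After step 2: ants at (0,2),(0,3),(1,4)
  0 0 3 2 0
  0 0 0 0 1
  0 0 0 0 0
  0 0 0 0 0
After step 3: ants at (0,3),(0,2),(0,4)
  0 0 4 3 1
  0 0 0 0 0
  0 0 0 0 0
  0 0 0 0 0
After step 4: ants at (0,2),(0,3),(0,3)
  0 0 5 6 0
  0 0 0 0 0
  0 0 0 0 0
  0 0 0 0 0
After step 5: ants at (0,3),(0,2),(0,2)
  0 0 8 7 0
  0 0 0 0 0
  0 0 0 0 0
  0 0 0 0 0

0 0 8 7 0
0 0 0 0 0
0 0 0 0 0
0 0 0 0 0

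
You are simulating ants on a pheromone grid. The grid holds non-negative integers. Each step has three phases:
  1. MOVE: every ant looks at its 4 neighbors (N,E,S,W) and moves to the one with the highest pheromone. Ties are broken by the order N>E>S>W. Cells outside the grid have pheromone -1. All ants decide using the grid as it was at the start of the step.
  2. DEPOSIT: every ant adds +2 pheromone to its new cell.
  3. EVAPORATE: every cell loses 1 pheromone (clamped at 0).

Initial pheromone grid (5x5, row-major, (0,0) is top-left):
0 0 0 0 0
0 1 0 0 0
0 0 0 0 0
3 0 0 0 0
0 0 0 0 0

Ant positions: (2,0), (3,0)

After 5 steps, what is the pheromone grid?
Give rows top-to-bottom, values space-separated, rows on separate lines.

After step 1: ants at (3,0),(2,0)
  0 0 0 0 0
  0 0 0 0 0
  1 0 0 0 0
  4 0 0 0 0
  0 0 0 0 0
After step 2: ants at (2,0),(3,0)
  0 0 0 0 0
  0 0 0 0 0
  2 0 0 0 0
  5 0 0 0 0
  0 0 0 0 0
After step 3: ants at (3,0),(2,0)
  0 0 0 0 0
  0 0 0 0 0
  3 0 0 0 0
  6 0 0 0 0
  0 0 0 0 0
After step 4: ants at (2,0),(3,0)
  0 0 0 0 0
  0 0 0 0 0
  4 0 0 0 0
  7 0 0 0 0
  0 0 0 0 0
After step 5: ants at (3,0),(2,0)
  0 0 0 0 0
  0 0 0 0 0
  5 0 0 0 0
  8 0 0 0 0
  0 0 0 0 0

0 0 0 0 0
0 0 0 0 0
5 0 0 0 0
8 0 0 0 0
0 0 0 0 0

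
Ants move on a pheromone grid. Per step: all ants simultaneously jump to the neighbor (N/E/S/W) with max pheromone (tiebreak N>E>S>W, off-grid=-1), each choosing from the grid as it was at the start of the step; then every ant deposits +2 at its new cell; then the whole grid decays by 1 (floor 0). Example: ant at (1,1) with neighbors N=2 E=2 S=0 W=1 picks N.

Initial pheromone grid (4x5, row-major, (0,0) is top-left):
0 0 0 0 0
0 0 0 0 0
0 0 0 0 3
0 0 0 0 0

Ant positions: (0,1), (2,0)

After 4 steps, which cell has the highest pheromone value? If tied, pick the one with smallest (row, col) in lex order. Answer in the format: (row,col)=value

Answer: (0,2)=1

Derivation:
Step 1: ant0:(0,1)->E->(0,2) | ant1:(2,0)->N->(1,0)
  grid max=2 at (2,4)
Step 2: ant0:(0,2)->E->(0,3) | ant1:(1,0)->N->(0,0)
  grid max=1 at (0,0)
Step 3: ant0:(0,3)->E->(0,4) | ant1:(0,0)->E->(0,1)
  grid max=1 at (0,1)
Step 4: ant0:(0,4)->S->(1,4) | ant1:(0,1)->E->(0,2)
  grid max=1 at (0,2)
Final grid:
  0 0 1 0 0
  0 0 0 0 1
  0 0 0 0 0
  0 0 0 0 0
Max pheromone 1 at (0,2)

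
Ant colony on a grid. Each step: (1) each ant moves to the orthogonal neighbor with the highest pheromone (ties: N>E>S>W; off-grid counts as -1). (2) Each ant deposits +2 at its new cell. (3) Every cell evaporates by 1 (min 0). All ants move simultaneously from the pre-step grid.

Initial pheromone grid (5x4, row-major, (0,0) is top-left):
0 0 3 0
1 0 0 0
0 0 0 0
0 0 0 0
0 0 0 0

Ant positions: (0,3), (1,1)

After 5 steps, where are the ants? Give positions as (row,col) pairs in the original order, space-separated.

Step 1: ant0:(0,3)->W->(0,2) | ant1:(1,1)->W->(1,0)
  grid max=4 at (0,2)
Step 2: ant0:(0,2)->E->(0,3) | ant1:(1,0)->N->(0,0)
  grid max=3 at (0,2)
Step 3: ant0:(0,3)->W->(0,2) | ant1:(0,0)->S->(1,0)
  grid max=4 at (0,2)
Step 4: ant0:(0,2)->E->(0,3) | ant1:(1,0)->N->(0,0)
  grid max=3 at (0,2)
Step 5: ant0:(0,3)->W->(0,2) | ant1:(0,0)->S->(1,0)
  grid max=4 at (0,2)

(0,2) (1,0)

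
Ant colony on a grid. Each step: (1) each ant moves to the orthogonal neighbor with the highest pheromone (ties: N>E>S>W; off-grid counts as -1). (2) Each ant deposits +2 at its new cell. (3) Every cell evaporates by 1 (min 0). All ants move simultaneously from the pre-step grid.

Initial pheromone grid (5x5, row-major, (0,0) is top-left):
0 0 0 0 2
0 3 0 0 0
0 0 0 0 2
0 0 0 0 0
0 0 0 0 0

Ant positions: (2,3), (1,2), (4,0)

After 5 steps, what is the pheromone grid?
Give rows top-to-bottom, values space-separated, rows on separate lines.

After step 1: ants at (2,4),(1,1),(3,0)
  0 0 0 0 1
  0 4 0 0 0
  0 0 0 0 3
  1 0 0 0 0
  0 0 0 0 0
After step 2: ants at (1,4),(0,1),(2,0)
  0 1 0 0 0
  0 3 0 0 1
  1 0 0 0 2
  0 0 0 0 0
  0 0 0 0 0
After step 3: ants at (2,4),(1,1),(1,0)
  0 0 0 0 0
  1 4 0 0 0
  0 0 0 0 3
  0 0 0 0 0
  0 0 0 0 0
After step 4: ants at (1,4),(1,0),(1,1)
  0 0 0 0 0
  2 5 0 0 1
  0 0 0 0 2
  0 0 0 0 0
  0 0 0 0 0
After step 5: ants at (2,4),(1,1),(1,0)
  0 0 0 0 0
  3 6 0 0 0
  0 0 0 0 3
  0 0 0 0 0
  0 0 0 0 0

0 0 0 0 0
3 6 0 0 0
0 0 0 0 3
0 0 0 0 0
0 0 0 0 0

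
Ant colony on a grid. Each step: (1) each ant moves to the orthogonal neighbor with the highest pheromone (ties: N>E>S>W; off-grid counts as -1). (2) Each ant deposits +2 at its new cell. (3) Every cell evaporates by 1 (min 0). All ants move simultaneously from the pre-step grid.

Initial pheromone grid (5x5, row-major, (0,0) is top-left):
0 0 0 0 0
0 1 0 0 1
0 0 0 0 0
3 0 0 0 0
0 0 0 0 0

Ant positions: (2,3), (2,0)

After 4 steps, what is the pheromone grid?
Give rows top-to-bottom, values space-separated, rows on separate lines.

After step 1: ants at (1,3),(3,0)
  0 0 0 0 0
  0 0 0 1 0
  0 0 0 0 0
  4 0 0 0 0
  0 0 0 0 0
After step 2: ants at (0,3),(2,0)
  0 0 0 1 0
  0 0 0 0 0
  1 0 0 0 0
  3 0 0 0 0
  0 0 0 0 0
After step 3: ants at (0,4),(3,0)
  0 0 0 0 1
  0 0 0 0 0
  0 0 0 0 0
  4 0 0 0 0
  0 0 0 0 0
After step 4: ants at (1,4),(2,0)
  0 0 0 0 0
  0 0 0 0 1
  1 0 0 0 0
  3 0 0 0 0
  0 0 0 0 0

0 0 0 0 0
0 0 0 0 1
1 0 0 0 0
3 0 0 0 0
0 0 0 0 0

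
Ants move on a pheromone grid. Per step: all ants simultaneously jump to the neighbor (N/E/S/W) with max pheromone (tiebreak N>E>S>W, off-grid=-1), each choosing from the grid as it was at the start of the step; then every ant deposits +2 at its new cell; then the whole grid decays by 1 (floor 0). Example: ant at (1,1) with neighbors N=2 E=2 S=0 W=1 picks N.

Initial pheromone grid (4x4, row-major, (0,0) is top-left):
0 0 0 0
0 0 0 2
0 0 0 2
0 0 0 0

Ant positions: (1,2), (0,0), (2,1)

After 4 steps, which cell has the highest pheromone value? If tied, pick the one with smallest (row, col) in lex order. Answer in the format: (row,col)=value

Answer: (0,1)=4

Derivation:
Step 1: ant0:(1,2)->E->(1,3) | ant1:(0,0)->E->(0,1) | ant2:(2,1)->N->(1,1)
  grid max=3 at (1,3)
Step 2: ant0:(1,3)->S->(2,3) | ant1:(0,1)->S->(1,1) | ant2:(1,1)->N->(0,1)
  grid max=2 at (0,1)
Step 3: ant0:(2,3)->N->(1,3) | ant1:(1,1)->N->(0,1) | ant2:(0,1)->S->(1,1)
  grid max=3 at (0,1)
Step 4: ant0:(1,3)->S->(2,3) | ant1:(0,1)->S->(1,1) | ant2:(1,1)->N->(0,1)
  grid max=4 at (0,1)
Final grid:
  0 4 0 0
  0 4 0 2
  0 0 0 2
  0 0 0 0
Max pheromone 4 at (0,1)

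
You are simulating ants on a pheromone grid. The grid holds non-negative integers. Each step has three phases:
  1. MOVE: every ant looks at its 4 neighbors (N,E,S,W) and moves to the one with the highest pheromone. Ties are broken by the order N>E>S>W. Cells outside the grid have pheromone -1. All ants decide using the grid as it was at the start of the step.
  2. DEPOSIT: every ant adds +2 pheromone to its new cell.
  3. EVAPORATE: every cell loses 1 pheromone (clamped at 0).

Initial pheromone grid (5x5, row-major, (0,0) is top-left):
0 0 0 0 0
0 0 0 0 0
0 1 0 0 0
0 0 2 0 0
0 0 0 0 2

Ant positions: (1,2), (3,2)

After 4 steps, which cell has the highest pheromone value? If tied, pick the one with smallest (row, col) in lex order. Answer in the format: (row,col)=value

Answer: (3,2)=2

Derivation:
Step 1: ant0:(1,2)->N->(0,2) | ant1:(3,2)->N->(2,2)
  grid max=1 at (0,2)
Step 2: ant0:(0,2)->E->(0,3) | ant1:(2,2)->S->(3,2)
  grid max=2 at (3,2)
Step 3: ant0:(0,3)->E->(0,4) | ant1:(3,2)->N->(2,2)
  grid max=1 at (0,4)
Step 4: ant0:(0,4)->S->(1,4) | ant1:(2,2)->S->(3,2)
  grid max=2 at (3,2)
Final grid:
  0 0 0 0 0
  0 0 0 0 1
  0 0 0 0 0
  0 0 2 0 0
  0 0 0 0 0
Max pheromone 2 at (3,2)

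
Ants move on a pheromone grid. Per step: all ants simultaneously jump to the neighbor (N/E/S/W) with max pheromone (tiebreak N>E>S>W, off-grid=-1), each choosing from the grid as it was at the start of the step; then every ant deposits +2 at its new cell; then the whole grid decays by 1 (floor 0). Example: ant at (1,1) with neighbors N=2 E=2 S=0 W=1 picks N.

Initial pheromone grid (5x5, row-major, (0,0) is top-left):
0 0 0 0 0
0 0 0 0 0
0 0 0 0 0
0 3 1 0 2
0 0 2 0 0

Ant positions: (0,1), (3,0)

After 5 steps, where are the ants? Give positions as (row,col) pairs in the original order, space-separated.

Step 1: ant0:(0,1)->E->(0,2) | ant1:(3,0)->E->(3,1)
  grid max=4 at (3,1)
Step 2: ant0:(0,2)->E->(0,3) | ant1:(3,1)->N->(2,1)
  grid max=3 at (3,1)
Step 3: ant0:(0,3)->E->(0,4) | ant1:(2,1)->S->(3,1)
  grid max=4 at (3,1)
Step 4: ant0:(0,4)->S->(1,4) | ant1:(3,1)->N->(2,1)
  grid max=3 at (3,1)
Step 5: ant0:(1,4)->N->(0,4) | ant1:(2,1)->S->(3,1)
  grid max=4 at (3,1)

(0,4) (3,1)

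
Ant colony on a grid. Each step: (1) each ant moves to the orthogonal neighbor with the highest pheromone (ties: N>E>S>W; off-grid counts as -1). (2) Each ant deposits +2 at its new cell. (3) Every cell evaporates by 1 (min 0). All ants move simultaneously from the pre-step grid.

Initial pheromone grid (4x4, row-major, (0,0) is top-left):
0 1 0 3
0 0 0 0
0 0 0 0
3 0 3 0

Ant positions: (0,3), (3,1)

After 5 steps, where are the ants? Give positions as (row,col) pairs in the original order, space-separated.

Step 1: ant0:(0,3)->S->(1,3) | ant1:(3,1)->E->(3,2)
  grid max=4 at (3,2)
Step 2: ant0:(1,3)->N->(0,3) | ant1:(3,2)->N->(2,2)
  grid max=3 at (0,3)
Step 3: ant0:(0,3)->S->(1,3) | ant1:(2,2)->S->(3,2)
  grid max=4 at (3,2)
Step 4: ant0:(1,3)->N->(0,3) | ant1:(3,2)->N->(2,2)
  grid max=3 at (0,3)
Step 5: ant0:(0,3)->S->(1,3) | ant1:(2,2)->S->(3,2)
  grid max=4 at (3,2)

(1,3) (3,2)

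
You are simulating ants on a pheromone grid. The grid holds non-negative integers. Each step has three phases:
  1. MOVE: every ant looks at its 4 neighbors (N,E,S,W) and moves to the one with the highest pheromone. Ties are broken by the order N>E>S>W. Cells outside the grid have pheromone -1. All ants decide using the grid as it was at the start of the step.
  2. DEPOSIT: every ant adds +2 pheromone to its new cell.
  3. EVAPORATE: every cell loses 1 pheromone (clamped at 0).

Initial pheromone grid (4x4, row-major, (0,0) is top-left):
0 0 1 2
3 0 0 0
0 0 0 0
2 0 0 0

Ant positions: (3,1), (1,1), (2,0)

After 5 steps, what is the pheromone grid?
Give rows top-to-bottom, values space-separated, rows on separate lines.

After step 1: ants at (3,0),(1,0),(1,0)
  0 0 0 1
  6 0 0 0
  0 0 0 0
  3 0 0 0
After step 2: ants at (2,0),(0,0),(0,0)
  3 0 0 0
  5 0 0 0
  1 0 0 0
  2 0 0 0
After step 3: ants at (1,0),(1,0),(1,0)
  2 0 0 0
  10 0 0 0
  0 0 0 0
  1 0 0 0
After step 4: ants at (0,0),(0,0),(0,0)
  7 0 0 0
  9 0 0 0
  0 0 0 0
  0 0 0 0
After step 5: ants at (1,0),(1,0),(1,0)
  6 0 0 0
  14 0 0 0
  0 0 0 0
  0 0 0 0

6 0 0 0
14 0 0 0
0 0 0 0
0 0 0 0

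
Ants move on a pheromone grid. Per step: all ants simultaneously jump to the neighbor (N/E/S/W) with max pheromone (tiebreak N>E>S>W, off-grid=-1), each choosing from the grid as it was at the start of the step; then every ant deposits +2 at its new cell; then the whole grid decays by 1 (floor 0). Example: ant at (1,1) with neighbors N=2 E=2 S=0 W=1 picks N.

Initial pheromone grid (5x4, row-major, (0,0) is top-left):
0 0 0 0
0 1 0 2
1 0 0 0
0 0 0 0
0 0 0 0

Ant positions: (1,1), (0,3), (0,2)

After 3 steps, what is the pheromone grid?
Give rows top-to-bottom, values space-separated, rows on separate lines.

After step 1: ants at (0,1),(1,3),(0,3)
  0 1 0 1
  0 0 0 3
  0 0 0 0
  0 0 0 0
  0 0 0 0
After step 2: ants at (0,2),(0,3),(1,3)
  0 0 1 2
  0 0 0 4
  0 0 0 0
  0 0 0 0
  0 0 0 0
After step 3: ants at (0,3),(1,3),(0,3)
  0 0 0 5
  0 0 0 5
  0 0 0 0
  0 0 0 0
  0 0 0 0

0 0 0 5
0 0 0 5
0 0 0 0
0 0 0 0
0 0 0 0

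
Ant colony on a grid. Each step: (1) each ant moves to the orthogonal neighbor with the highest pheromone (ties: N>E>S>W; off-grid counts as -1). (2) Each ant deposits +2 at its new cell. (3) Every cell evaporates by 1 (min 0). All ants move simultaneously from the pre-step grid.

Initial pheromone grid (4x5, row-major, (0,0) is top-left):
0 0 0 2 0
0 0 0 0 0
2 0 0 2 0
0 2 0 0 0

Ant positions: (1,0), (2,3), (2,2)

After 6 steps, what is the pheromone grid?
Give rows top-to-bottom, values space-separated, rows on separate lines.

After step 1: ants at (2,0),(1,3),(2,3)
  0 0 0 1 0
  0 0 0 1 0
  3 0 0 3 0
  0 1 0 0 0
After step 2: ants at (1,0),(2,3),(1,3)
  0 0 0 0 0
  1 0 0 2 0
  2 0 0 4 0
  0 0 0 0 0
After step 3: ants at (2,0),(1,3),(2,3)
  0 0 0 0 0
  0 0 0 3 0
  3 0 0 5 0
  0 0 0 0 0
After step 4: ants at (1,0),(2,3),(1,3)
  0 0 0 0 0
  1 0 0 4 0
  2 0 0 6 0
  0 0 0 0 0
After step 5: ants at (2,0),(1,3),(2,3)
  0 0 0 0 0
  0 0 0 5 0
  3 0 0 7 0
  0 0 0 0 0
After step 6: ants at (1,0),(2,3),(1,3)
  0 0 0 0 0
  1 0 0 6 0
  2 0 0 8 0
  0 0 0 0 0

0 0 0 0 0
1 0 0 6 0
2 0 0 8 0
0 0 0 0 0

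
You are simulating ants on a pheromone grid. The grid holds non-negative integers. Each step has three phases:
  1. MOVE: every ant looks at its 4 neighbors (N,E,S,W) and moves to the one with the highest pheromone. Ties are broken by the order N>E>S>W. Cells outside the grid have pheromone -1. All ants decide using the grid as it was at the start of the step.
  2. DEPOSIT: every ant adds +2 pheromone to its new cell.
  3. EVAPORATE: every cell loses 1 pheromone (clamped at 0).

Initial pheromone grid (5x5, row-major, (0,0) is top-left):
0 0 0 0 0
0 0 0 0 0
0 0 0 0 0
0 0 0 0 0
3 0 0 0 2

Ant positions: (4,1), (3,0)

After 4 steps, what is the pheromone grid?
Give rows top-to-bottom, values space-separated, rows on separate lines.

After step 1: ants at (4,0),(4,0)
  0 0 0 0 0
  0 0 0 0 0
  0 0 0 0 0
  0 0 0 0 0
  6 0 0 0 1
After step 2: ants at (3,0),(3,0)
  0 0 0 0 0
  0 0 0 0 0
  0 0 0 0 0
  3 0 0 0 0
  5 0 0 0 0
After step 3: ants at (4,0),(4,0)
  0 0 0 0 0
  0 0 0 0 0
  0 0 0 0 0
  2 0 0 0 0
  8 0 0 0 0
After step 4: ants at (3,0),(3,0)
  0 0 0 0 0
  0 0 0 0 0
  0 0 0 0 0
  5 0 0 0 0
  7 0 0 0 0

0 0 0 0 0
0 0 0 0 0
0 0 0 0 0
5 0 0 0 0
7 0 0 0 0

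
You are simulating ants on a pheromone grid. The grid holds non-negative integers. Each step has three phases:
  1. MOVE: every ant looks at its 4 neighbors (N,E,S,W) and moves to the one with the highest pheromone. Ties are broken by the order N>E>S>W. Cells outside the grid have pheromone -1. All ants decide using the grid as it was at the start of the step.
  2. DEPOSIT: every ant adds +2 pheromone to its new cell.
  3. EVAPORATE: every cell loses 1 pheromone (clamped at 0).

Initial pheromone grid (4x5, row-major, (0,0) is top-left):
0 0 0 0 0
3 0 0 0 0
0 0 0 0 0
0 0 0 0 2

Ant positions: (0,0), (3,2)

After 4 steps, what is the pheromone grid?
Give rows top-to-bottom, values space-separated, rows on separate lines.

After step 1: ants at (1,0),(2,2)
  0 0 0 0 0
  4 0 0 0 0
  0 0 1 0 0
  0 0 0 0 1
After step 2: ants at (0,0),(1,2)
  1 0 0 0 0
  3 0 1 0 0
  0 0 0 0 0
  0 0 0 0 0
After step 3: ants at (1,0),(0,2)
  0 0 1 0 0
  4 0 0 0 0
  0 0 0 0 0
  0 0 0 0 0
After step 4: ants at (0,0),(0,3)
  1 0 0 1 0
  3 0 0 0 0
  0 0 0 0 0
  0 0 0 0 0

1 0 0 1 0
3 0 0 0 0
0 0 0 0 0
0 0 0 0 0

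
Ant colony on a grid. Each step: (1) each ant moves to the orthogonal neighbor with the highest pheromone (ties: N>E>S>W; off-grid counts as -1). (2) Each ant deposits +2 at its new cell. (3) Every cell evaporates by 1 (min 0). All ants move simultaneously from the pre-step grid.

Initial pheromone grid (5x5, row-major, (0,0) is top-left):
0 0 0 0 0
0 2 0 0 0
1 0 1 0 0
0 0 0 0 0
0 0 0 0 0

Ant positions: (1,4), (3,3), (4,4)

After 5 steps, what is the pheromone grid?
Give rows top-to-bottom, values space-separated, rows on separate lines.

After step 1: ants at (0,4),(2,3),(3,4)
  0 0 0 0 1
  0 1 0 0 0
  0 0 0 1 0
  0 0 0 0 1
  0 0 0 0 0
After step 2: ants at (1,4),(1,3),(2,4)
  0 0 0 0 0
  0 0 0 1 1
  0 0 0 0 1
  0 0 0 0 0
  0 0 0 0 0
After step 3: ants at (2,4),(1,4),(1,4)
  0 0 0 0 0
  0 0 0 0 4
  0 0 0 0 2
  0 0 0 0 0
  0 0 0 0 0
After step 4: ants at (1,4),(2,4),(2,4)
  0 0 0 0 0
  0 0 0 0 5
  0 0 0 0 5
  0 0 0 0 0
  0 0 0 0 0
After step 5: ants at (2,4),(1,4),(1,4)
  0 0 0 0 0
  0 0 0 0 8
  0 0 0 0 6
  0 0 0 0 0
  0 0 0 0 0

0 0 0 0 0
0 0 0 0 8
0 0 0 0 6
0 0 0 0 0
0 0 0 0 0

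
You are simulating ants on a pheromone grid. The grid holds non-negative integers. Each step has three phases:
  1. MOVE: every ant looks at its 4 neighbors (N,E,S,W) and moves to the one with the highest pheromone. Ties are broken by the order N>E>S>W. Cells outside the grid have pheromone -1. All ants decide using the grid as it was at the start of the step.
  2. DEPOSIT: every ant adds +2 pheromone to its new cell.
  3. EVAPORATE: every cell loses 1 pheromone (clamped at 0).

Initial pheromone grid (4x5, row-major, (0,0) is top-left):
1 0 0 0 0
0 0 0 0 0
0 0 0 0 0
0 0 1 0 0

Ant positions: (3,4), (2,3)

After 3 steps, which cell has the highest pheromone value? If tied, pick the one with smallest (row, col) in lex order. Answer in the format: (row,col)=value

Answer: (0,4)=3

Derivation:
Step 1: ant0:(3,4)->N->(2,4) | ant1:(2,3)->N->(1,3)
  grid max=1 at (1,3)
Step 2: ant0:(2,4)->N->(1,4) | ant1:(1,3)->N->(0,3)
  grid max=1 at (0,3)
Step 3: ant0:(1,4)->N->(0,4) | ant1:(0,3)->E->(0,4)
  grid max=3 at (0,4)
Final grid:
  0 0 0 0 3
  0 0 0 0 0
  0 0 0 0 0
  0 0 0 0 0
Max pheromone 3 at (0,4)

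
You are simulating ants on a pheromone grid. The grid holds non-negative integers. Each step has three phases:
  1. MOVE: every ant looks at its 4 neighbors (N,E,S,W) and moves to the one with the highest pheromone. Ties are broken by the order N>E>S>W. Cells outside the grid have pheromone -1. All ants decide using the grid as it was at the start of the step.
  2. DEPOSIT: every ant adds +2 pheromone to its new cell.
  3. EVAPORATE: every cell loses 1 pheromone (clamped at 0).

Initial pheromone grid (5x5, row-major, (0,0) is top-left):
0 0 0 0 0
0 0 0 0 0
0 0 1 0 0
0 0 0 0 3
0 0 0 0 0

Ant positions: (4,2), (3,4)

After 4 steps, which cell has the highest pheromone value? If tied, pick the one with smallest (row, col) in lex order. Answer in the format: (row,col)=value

Step 1: ant0:(4,2)->N->(3,2) | ant1:(3,4)->N->(2,4)
  grid max=2 at (3,4)
Step 2: ant0:(3,2)->N->(2,2) | ant1:(2,4)->S->(3,4)
  grid max=3 at (3,4)
Step 3: ant0:(2,2)->N->(1,2) | ant1:(3,4)->N->(2,4)
  grid max=2 at (3,4)
Step 4: ant0:(1,2)->N->(0,2) | ant1:(2,4)->S->(3,4)
  grid max=3 at (3,4)
Final grid:
  0 0 1 0 0
  0 0 0 0 0
  0 0 0 0 0
  0 0 0 0 3
  0 0 0 0 0
Max pheromone 3 at (3,4)

Answer: (3,4)=3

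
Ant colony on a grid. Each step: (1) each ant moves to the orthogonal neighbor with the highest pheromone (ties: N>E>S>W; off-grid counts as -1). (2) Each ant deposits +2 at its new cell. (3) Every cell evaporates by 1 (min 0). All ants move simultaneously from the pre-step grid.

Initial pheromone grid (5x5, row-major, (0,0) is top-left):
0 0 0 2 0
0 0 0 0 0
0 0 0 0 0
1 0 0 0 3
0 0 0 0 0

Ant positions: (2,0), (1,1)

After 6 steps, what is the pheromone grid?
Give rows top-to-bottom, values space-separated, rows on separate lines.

After step 1: ants at (3,0),(0,1)
  0 1 0 1 0
  0 0 0 0 0
  0 0 0 0 0
  2 0 0 0 2
  0 0 0 0 0
After step 2: ants at (2,0),(0,2)
  0 0 1 0 0
  0 0 0 0 0
  1 0 0 0 0
  1 0 0 0 1
  0 0 0 0 0
After step 3: ants at (3,0),(0,3)
  0 0 0 1 0
  0 0 0 0 0
  0 0 0 0 0
  2 0 0 0 0
  0 0 0 0 0
After step 4: ants at (2,0),(0,4)
  0 0 0 0 1
  0 0 0 0 0
  1 0 0 0 0
  1 0 0 0 0
  0 0 0 0 0
After step 5: ants at (3,0),(1,4)
  0 0 0 0 0
  0 0 0 0 1
  0 0 0 0 0
  2 0 0 0 0
  0 0 0 0 0
After step 6: ants at (2,0),(0,4)
  0 0 0 0 1
  0 0 0 0 0
  1 0 0 0 0
  1 0 0 0 0
  0 0 0 0 0

0 0 0 0 1
0 0 0 0 0
1 0 0 0 0
1 0 0 0 0
0 0 0 0 0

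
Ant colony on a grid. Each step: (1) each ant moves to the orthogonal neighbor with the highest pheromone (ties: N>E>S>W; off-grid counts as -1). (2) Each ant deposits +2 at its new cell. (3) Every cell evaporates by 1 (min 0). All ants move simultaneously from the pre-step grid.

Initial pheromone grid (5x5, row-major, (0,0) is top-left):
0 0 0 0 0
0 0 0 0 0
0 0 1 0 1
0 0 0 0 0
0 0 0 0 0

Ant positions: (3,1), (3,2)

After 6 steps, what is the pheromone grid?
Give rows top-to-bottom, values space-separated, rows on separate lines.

After step 1: ants at (2,1),(2,2)
  0 0 0 0 0
  0 0 0 0 0
  0 1 2 0 0
  0 0 0 0 0
  0 0 0 0 0
After step 2: ants at (2,2),(2,1)
  0 0 0 0 0
  0 0 0 0 0
  0 2 3 0 0
  0 0 0 0 0
  0 0 0 0 0
After step 3: ants at (2,1),(2,2)
  0 0 0 0 0
  0 0 0 0 0
  0 3 4 0 0
  0 0 0 0 0
  0 0 0 0 0
After step 4: ants at (2,2),(2,1)
  0 0 0 0 0
  0 0 0 0 0
  0 4 5 0 0
  0 0 0 0 0
  0 0 0 0 0
After step 5: ants at (2,1),(2,2)
  0 0 0 0 0
  0 0 0 0 0
  0 5 6 0 0
  0 0 0 0 0
  0 0 0 0 0
After step 6: ants at (2,2),(2,1)
  0 0 0 0 0
  0 0 0 0 0
  0 6 7 0 0
  0 0 0 0 0
  0 0 0 0 0

0 0 0 0 0
0 0 0 0 0
0 6 7 0 0
0 0 0 0 0
0 0 0 0 0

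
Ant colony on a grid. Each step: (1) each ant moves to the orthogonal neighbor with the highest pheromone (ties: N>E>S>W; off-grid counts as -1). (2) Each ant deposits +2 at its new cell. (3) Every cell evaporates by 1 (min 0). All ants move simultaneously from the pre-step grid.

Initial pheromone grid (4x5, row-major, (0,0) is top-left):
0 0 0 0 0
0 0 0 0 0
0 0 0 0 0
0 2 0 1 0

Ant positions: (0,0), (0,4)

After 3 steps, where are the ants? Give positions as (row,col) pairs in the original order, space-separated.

Step 1: ant0:(0,0)->E->(0,1) | ant1:(0,4)->S->(1,4)
  grid max=1 at (0,1)
Step 2: ant0:(0,1)->E->(0,2) | ant1:(1,4)->N->(0,4)
  grid max=1 at (0,2)
Step 3: ant0:(0,2)->E->(0,3) | ant1:(0,4)->S->(1,4)
  grid max=1 at (0,3)

(0,3) (1,4)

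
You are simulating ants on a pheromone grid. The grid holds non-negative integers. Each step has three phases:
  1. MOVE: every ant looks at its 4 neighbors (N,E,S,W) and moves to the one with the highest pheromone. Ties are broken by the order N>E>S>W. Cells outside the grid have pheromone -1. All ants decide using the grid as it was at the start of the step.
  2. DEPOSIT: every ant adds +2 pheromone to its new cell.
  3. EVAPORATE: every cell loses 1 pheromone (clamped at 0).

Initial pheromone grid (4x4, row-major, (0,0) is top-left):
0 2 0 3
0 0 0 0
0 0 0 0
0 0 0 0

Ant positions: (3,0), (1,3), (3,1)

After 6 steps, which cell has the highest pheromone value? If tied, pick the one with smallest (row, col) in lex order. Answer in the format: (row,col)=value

Answer: (2,0)=6

Derivation:
Step 1: ant0:(3,0)->N->(2,0) | ant1:(1,3)->N->(0,3) | ant2:(3,1)->N->(2,1)
  grid max=4 at (0,3)
Step 2: ant0:(2,0)->E->(2,1) | ant1:(0,3)->S->(1,3) | ant2:(2,1)->W->(2,0)
  grid max=3 at (0,3)
Step 3: ant0:(2,1)->W->(2,0) | ant1:(1,3)->N->(0,3) | ant2:(2,0)->E->(2,1)
  grid max=4 at (0,3)
Step 4: ant0:(2,0)->E->(2,1) | ant1:(0,3)->S->(1,3) | ant2:(2,1)->W->(2,0)
  grid max=4 at (2,0)
Step 5: ant0:(2,1)->W->(2,0) | ant1:(1,3)->N->(0,3) | ant2:(2,0)->E->(2,1)
  grid max=5 at (2,0)
Step 6: ant0:(2,0)->E->(2,1) | ant1:(0,3)->S->(1,3) | ant2:(2,1)->W->(2,0)
  grid max=6 at (2,0)
Final grid:
  0 0 0 3
  0 0 0 1
  6 6 0 0
  0 0 0 0
Max pheromone 6 at (2,0)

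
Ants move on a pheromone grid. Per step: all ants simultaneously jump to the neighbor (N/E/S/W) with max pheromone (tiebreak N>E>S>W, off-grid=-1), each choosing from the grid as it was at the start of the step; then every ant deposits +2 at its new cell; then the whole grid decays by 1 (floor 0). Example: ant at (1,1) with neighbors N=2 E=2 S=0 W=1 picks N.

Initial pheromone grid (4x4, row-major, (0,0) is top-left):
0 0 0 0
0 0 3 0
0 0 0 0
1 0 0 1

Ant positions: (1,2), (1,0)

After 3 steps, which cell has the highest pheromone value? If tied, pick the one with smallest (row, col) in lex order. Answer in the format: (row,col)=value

Answer: (0,2)=3

Derivation:
Step 1: ant0:(1,2)->N->(0,2) | ant1:(1,0)->N->(0,0)
  grid max=2 at (1,2)
Step 2: ant0:(0,2)->S->(1,2) | ant1:(0,0)->E->(0,1)
  grid max=3 at (1,2)
Step 3: ant0:(1,2)->N->(0,2) | ant1:(0,1)->E->(0,2)
  grid max=3 at (0,2)
Final grid:
  0 0 3 0
  0 0 2 0
  0 0 0 0
  0 0 0 0
Max pheromone 3 at (0,2)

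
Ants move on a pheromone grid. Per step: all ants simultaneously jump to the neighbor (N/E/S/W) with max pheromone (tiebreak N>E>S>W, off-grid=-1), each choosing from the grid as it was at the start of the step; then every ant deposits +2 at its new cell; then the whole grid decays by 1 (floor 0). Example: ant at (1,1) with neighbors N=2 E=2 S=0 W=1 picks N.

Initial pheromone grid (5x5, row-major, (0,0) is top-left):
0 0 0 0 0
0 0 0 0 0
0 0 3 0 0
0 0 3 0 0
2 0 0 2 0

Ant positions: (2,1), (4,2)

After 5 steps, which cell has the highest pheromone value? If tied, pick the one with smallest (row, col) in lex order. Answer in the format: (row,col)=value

Answer: (2,2)=8

Derivation:
Step 1: ant0:(2,1)->E->(2,2) | ant1:(4,2)->N->(3,2)
  grid max=4 at (2,2)
Step 2: ant0:(2,2)->S->(3,2) | ant1:(3,2)->N->(2,2)
  grid max=5 at (2,2)
Step 3: ant0:(3,2)->N->(2,2) | ant1:(2,2)->S->(3,2)
  grid max=6 at (2,2)
Step 4: ant0:(2,2)->S->(3,2) | ant1:(3,2)->N->(2,2)
  grid max=7 at (2,2)
Step 5: ant0:(3,2)->N->(2,2) | ant1:(2,2)->S->(3,2)
  grid max=8 at (2,2)
Final grid:
  0 0 0 0 0
  0 0 0 0 0
  0 0 8 0 0
  0 0 8 0 0
  0 0 0 0 0
Max pheromone 8 at (2,2)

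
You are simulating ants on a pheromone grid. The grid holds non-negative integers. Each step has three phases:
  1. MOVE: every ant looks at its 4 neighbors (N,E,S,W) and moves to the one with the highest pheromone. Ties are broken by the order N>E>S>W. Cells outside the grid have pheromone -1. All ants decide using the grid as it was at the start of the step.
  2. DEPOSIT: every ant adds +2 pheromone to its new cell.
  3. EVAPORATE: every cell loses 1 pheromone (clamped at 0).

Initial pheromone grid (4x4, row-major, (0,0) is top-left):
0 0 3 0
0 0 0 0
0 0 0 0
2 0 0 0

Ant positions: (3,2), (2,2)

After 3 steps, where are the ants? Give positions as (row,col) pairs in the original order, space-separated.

Step 1: ant0:(3,2)->N->(2,2) | ant1:(2,2)->N->(1,2)
  grid max=2 at (0,2)
Step 2: ant0:(2,2)->N->(1,2) | ant1:(1,2)->N->(0,2)
  grid max=3 at (0,2)
Step 3: ant0:(1,2)->N->(0,2) | ant1:(0,2)->S->(1,2)
  grid max=4 at (0,2)

(0,2) (1,2)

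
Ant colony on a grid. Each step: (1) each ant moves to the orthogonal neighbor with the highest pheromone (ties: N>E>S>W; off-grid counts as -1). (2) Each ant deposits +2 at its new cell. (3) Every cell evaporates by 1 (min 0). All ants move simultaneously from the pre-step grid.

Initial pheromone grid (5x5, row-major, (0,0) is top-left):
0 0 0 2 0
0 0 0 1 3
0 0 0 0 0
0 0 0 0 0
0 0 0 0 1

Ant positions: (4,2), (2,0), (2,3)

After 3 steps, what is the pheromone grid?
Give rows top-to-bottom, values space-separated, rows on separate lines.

After step 1: ants at (3,2),(1,0),(1,3)
  0 0 0 1 0
  1 0 0 2 2
  0 0 0 0 0
  0 0 1 0 0
  0 0 0 0 0
After step 2: ants at (2,2),(0,0),(1,4)
  1 0 0 0 0
  0 0 0 1 3
  0 0 1 0 0
  0 0 0 0 0
  0 0 0 0 0
After step 3: ants at (1,2),(0,1),(1,3)
  0 1 0 0 0
  0 0 1 2 2
  0 0 0 0 0
  0 0 0 0 0
  0 0 0 0 0

0 1 0 0 0
0 0 1 2 2
0 0 0 0 0
0 0 0 0 0
0 0 0 0 0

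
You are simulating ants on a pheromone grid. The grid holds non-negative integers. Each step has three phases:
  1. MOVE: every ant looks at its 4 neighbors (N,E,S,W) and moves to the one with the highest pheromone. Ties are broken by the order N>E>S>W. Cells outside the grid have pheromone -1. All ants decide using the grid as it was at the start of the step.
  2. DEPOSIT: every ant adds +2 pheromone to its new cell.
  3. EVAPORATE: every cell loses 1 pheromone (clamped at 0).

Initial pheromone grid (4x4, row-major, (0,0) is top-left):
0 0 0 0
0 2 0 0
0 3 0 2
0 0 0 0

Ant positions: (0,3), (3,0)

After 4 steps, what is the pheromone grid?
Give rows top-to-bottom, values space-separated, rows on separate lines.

After step 1: ants at (1,3),(2,0)
  0 0 0 0
  0 1 0 1
  1 2 0 1
  0 0 0 0
After step 2: ants at (2,3),(2,1)
  0 0 0 0
  0 0 0 0
  0 3 0 2
  0 0 0 0
After step 3: ants at (1,3),(1,1)
  0 0 0 0
  0 1 0 1
  0 2 0 1
  0 0 0 0
After step 4: ants at (2,3),(2,1)
  0 0 0 0
  0 0 0 0
  0 3 0 2
  0 0 0 0

0 0 0 0
0 0 0 0
0 3 0 2
0 0 0 0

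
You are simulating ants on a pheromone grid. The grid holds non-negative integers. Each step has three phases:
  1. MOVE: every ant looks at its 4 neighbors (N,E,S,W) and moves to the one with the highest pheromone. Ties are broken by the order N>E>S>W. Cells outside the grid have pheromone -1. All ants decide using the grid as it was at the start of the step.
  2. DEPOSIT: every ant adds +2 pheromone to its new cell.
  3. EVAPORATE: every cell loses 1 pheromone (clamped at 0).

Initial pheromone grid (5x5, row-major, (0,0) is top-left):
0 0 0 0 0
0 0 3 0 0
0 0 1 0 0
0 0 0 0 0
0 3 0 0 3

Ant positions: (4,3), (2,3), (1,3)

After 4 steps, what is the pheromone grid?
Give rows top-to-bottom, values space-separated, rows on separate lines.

After step 1: ants at (4,4),(2,2),(1,2)
  0 0 0 0 0
  0 0 4 0 0
  0 0 2 0 0
  0 0 0 0 0
  0 2 0 0 4
After step 2: ants at (3,4),(1,2),(2,2)
  0 0 0 0 0
  0 0 5 0 0
  0 0 3 0 0
  0 0 0 0 1
  0 1 0 0 3
After step 3: ants at (4,4),(2,2),(1,2)
  0 0 0 0 0
  0 0 6 0 0
  0 0 4 0 0
  0 0 0 0 0
  0 0 0 0 4
After step 4: ants at (3,4),(1,2),(2,2)
  0 0 0 0 0
  0 0 7 0 0
  0 0 5 0 0
  0 0 0 0 1
  0 0 0 0 3

0 0 0 0 0
0 0 7 0 0
0 0 5 0 0
0 0 0 0 1
0 0 0 0 3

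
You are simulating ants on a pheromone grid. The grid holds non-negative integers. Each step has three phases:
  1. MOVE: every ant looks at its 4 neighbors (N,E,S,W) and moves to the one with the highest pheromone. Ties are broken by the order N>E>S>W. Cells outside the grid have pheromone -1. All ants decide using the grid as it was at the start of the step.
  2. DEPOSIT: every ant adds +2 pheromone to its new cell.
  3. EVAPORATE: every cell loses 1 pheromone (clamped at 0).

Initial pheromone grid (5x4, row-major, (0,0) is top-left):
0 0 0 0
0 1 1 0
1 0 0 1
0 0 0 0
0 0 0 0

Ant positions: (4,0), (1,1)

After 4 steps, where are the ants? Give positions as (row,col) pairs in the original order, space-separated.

Step 1: ant0:(4,0)->N->(3,0) | ant1:(1,1)->E->(1,2)
  grid max=2 at (1,2)
Step 2: ant0:(3,0)->N->(2,0) | ant1:(1,2)->N->(0,2)
  grid max=1 at (0,2)
Step 3: ant0:(2,0)->N->(1,0) | ant1:(0,2)->S->(1,2)
  grid max=2 at (1,2)
Step 4: ant0:(1,0)->N->(0,0) | ant1:(1,2)->N->(0,2)
  grid max=1 at (0,0)

(0,0) (0,2)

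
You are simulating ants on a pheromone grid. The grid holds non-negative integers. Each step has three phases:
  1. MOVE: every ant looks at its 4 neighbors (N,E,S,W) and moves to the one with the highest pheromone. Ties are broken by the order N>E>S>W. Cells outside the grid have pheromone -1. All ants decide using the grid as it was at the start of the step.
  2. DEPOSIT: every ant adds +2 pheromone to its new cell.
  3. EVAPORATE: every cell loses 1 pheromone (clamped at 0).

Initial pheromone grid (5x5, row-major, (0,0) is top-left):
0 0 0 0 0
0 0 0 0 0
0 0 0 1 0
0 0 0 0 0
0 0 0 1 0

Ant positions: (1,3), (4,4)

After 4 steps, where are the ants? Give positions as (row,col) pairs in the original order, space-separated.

Step 1: ant0:(1,3)->S->(2,3) | ant1:(4,4)->W->(4,3)
  grid max=2 at (2,3)
Step 2: ant0:(2,3)->N->(1,3) | ant1:(4,3)->N->(3,3)
  grid max=1 at (1,3)
Step 3: ant0:(1,3)->S->(2,3) | ant1:(3,3)->N->(2,3)
  grid max=4 at (2,3)
Step 4: ant0:(2,3)->N->(1,3) | ant1:(2,3)->N->(1,3)
  grid max=3 at (1,3)

(1,3) (1,3)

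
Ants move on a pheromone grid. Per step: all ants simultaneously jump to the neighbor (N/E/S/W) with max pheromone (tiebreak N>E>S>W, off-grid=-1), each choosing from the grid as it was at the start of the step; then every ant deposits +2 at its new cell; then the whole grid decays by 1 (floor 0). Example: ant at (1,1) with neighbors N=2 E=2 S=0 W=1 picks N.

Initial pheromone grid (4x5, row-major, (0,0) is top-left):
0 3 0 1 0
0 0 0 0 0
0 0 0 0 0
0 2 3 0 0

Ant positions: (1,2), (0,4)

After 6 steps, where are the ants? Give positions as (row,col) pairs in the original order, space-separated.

Step 1: ant0:(1,2)->N->(0,2) | ant1:(0,4)->W->(0,3)
  grid max=2 at (0,1)
Step 2: ant0:(0,2)->E->(0,3) | ant1:(0,3)->W->(0,2)
  grid max=3 at (0,3)
Step 3: ant0:(0,3)->W->(0,2) | ant1:(0,2)->E->(0,3)
  grid max=4 at (0,3)
Step 4: ant0:(0,2)->E->(0,3) | ant1:(0,3)->W->(0,2)
  grid max=5 at (0,3)
Step 5: ant0:(0,3)->W->(0,2) | ant1:(0,2)->E->(0,3)
  grid max=6 at (0,3)
Step 6: ant0:(0,2)->E->(0,3) | ant1:(0,3)->W->(0,2)
  grid max=7 at (0,3)

(0,3) (0,2)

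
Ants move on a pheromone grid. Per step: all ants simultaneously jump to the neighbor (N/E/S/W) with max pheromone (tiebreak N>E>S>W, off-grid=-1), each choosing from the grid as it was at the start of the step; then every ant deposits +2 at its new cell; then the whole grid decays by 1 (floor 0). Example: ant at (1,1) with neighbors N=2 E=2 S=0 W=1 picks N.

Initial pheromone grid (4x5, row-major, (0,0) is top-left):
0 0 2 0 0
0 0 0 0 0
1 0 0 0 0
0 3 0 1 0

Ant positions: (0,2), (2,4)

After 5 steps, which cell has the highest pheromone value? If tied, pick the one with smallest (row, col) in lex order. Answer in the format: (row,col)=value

Answer: (0,2)=1

Derivation:
Step 1: ant0:(0,2)->E->(0,3) | ant1:(2,4)->N->(1,4)
  grid max=2 at (3,1)
Step 2: ant0:(0,3)->W->(0,2) | ant1:(1,4)->N->(0,4)
  grid max=2 at (0,2)
Step 3: ant0:(0,2)->E->(0,3) | ant1:(0,4)->S->(1,4)
  grid max=1 at (0,2)
Step 4: ant0:(0,3)->W->(0,2) | ant1:(1,4)->N->(0,4)
  grid max=2 at (0,2)
Step 5: ant0:(0,2)->E->(0,3) | ant1:(0,4)->S->(1,4)
  grid max=1 at (0,2)
Final grid:
  0 0 1 1 0
  0 0 0 0 1
  0 0 0 0 0
  0 0 0 0 0
Max pheromone 1 at (0,2)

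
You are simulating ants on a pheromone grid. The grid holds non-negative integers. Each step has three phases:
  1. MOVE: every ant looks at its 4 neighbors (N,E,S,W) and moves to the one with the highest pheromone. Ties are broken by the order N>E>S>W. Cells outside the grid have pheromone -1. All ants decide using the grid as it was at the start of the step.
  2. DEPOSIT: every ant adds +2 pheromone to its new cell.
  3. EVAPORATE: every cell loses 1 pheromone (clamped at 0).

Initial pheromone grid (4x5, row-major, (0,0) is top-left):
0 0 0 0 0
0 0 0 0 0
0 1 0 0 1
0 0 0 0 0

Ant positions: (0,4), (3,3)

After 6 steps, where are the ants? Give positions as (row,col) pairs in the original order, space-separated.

Step 1: ant0:(0,4)->S->(1,4) | ant1:(3,3)->N->(2,3)
  grid max=1 at (1,4)
Step 2: ant0:(1,4)->N->(0,4) | ant1:(2,3)->N->(1,3)
  grid max=1 at (0,4)
Step 3: ant0:(0,4)->S->(1,4) | ant1:(1,3)->N->(0,3)
  grid max=1 at (0,3)
Step 4: ant0:(1,4)->N->(0,4) | ant1:(0,3)->E->(0,4)
  grid max=3 at (0,4)
Step 5: ant0:(0,4)->S->(1,4) | ant1:(0,4)->S->(1,4)
  grid max=3 at (1,4)
Step 6: ant0:(1,4)->N->(0,4) | ant1:(1,4)->N->(0,4)
  grid max=5 at (0,4)

(0,4) (0,4)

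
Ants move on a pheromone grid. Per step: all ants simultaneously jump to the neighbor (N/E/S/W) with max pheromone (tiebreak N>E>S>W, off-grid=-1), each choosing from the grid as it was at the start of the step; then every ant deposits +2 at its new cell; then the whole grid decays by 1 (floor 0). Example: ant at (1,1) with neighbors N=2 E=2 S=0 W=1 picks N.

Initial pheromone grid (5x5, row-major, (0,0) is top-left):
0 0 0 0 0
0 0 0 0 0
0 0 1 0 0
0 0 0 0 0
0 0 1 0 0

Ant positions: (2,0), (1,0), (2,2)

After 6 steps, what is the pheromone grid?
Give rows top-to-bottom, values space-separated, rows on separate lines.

After step 1: ants at (1,0),(0,0),(1,2)
  1 0 0 0 0
  1 0 1 0 0
  0 0 0 0 0
  0 0 0 0 0
  0 0 0 0 0
After step 2: ants at (0,0),(1,0),(0,2)
  2 0 1 0 0
  2 0 0 0 0
  0 0 0 0 0
  0 0 0 0 0
  0 0 0 0 0
After step 3: ants at (1,0),(0,0),(0,3)
  3 0 0 1 0
  3 0 0 0 0
  0 0 0 0 0
  0 0 0 0 0
  0 0 0 0 0
After step 4: ants at (0,0),(1,0),(0,4)
  4 0 0 0 1
  4 0 0 0 0
  0 0 0 0 0
  0 0 0 0 0
  0 0 0 0 0
After step 5: ants at (1,0),(0,0),(1,4)
  5 0 0 0 0
  5 0 0 0 1
  0 0 0 0 0
  0 0 0 0 0
  0 0 0 0 0
After step 6: ants at (0,0),(1,0),(0,4)
  6 0 0 0 1
  6 0 0 0 0
  0 0 0 0 0
  0 0 0 0 0
  0 0 0 0 0

6 0 0 0 1
6 0 0 0 0
0 0 0 0 0
0 0 0 0 0
0 0 0 0 0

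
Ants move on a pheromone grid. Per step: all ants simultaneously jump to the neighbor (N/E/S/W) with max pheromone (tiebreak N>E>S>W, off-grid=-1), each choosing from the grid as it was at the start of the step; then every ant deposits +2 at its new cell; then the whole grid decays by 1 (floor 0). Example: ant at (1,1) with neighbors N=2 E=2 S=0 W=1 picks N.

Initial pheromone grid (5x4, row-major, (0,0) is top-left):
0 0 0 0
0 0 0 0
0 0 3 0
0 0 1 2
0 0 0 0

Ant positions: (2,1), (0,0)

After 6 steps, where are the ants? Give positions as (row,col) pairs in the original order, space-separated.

Step 1: ant0:(2,1)->E->(2,2) | ant1:(0,0)->E->(0,1)
  grid max=4 at (2,2)
Step 2: ant0:(2,2)->N->(1,2) | ant1:(0,1)->E->(0,2)
  grid max=3 at (2,2)
Step 3: ant0:(1,2)->S->(2,2) | ant1:(0,2)->S->(1,2)
  grid max=4 at (2,2)
Step 4: ant0:(2,2)->N->(1,2) | ant1:(1,2)->S->(2,2)
  grid max=5 at (2,2)
Step 5: ant0:(1,2)->S->(2,2) | ant1:(2,2)->N->(1,2)
  grid max=6 at (2,2)
Step 6: ant0:(2,2)->N->(1,2) | ant1:(1,2)->S->(2,2)
  grid max=7 at (2,2)

(1,2) (2,2)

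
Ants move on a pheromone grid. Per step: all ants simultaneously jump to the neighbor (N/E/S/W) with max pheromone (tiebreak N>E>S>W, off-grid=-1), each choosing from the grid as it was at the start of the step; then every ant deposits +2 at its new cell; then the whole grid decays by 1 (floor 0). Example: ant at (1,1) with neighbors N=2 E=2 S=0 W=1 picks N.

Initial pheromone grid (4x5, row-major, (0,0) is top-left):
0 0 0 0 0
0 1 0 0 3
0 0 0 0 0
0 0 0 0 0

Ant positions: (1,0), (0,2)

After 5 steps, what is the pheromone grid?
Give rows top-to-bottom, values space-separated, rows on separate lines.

After step 1: ants at (1,1),(0,3)
  0 0 0 1 0
  0 2 0 0 2
  0 0 0 0 0
  0 0 0 0 0
After step 2: ants at (0,1),(0,4)
  0 1 0 0 1
  0 1 0 0 1
  0 0 0 0 0
  0 0 0 0 0
After step 3: ants at (1,1),(1,4)
  0 0 0 0 0
  0 2 0 0 2
  0 0 0 0 0
  0 0 0 0 0
After step 4: ants at (0,1),(0,4)
  0 1 0 0 1
  0 1 0 0 1
  0 0 0 0 0
  0 0 0 0 0
After step 5: ants at (1,1),(1,4)
  0 0 0 0 0
  0 2 0 0 2
  0 0 0 0 0
  0 0 0 0 0

0 0 0 0 0
0 2 0 0 2
0 0 0 0 0
0 0 0 0 0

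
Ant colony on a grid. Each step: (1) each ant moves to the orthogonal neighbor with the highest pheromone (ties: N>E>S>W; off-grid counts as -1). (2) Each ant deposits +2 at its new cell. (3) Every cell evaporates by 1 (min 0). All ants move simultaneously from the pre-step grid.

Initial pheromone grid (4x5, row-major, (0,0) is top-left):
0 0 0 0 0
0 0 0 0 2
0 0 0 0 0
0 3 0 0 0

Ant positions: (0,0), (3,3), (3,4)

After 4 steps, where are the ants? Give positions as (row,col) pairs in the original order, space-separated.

Step 1: ant0:(0,0)->E->(0,1) | ant1:(3,3)->N->(2,3) | ant2:(3,4)->N->(2,4)
  grid max=2 at (3,1)
Step 2: ant0:(0,1)->E->(0,2) | ant1:(2,3)->E->(2,4) | ant2:(2,4)->N->(1,4)
  grid max=2 at (1,4)
Step 3: ant0:(0,2)->E->(0,3) | ant1:(2,4)->N->(1,4) | ant2:(1,4)->S->(2,4)
  grid max=3 at (1,4)
Step 4: ant0:(0,3)->E->(0,4) | ant1:(1,4)->S->(2,4) | ant2:(2,4)->N->(1,4)
  grid max=4 at (1,4)

(0,4) (2,4) (1,4)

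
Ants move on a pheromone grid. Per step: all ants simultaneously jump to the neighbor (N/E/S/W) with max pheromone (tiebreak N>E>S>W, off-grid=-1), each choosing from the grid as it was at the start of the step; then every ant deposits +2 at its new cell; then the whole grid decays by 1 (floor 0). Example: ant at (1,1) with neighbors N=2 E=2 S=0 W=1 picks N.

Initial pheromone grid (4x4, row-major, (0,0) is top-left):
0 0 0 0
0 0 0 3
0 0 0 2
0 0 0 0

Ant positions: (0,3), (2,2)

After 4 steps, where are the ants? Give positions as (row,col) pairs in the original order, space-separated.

Step 1: ant0:(0,3)->S->(1,3) | ant1:(2,2)->E->(2,3)
  grid max=4 at (1,3)
Step 2: ant0:(1,3)->S->(2,3) | ant1:(2,3)->N->(1,3)
  grid max=5 at (1,3)
Step 3: ant0:(2,3)->N->(1,3) | ant1:(1,3)->S->(2,3)
  grid max=6 at (1,3)
Step 4: ant0:(1,3)->S->(2,3) | ant1:(2,3)->N->(1,3)
  grid max=7 at (1,3)

(2,3) (1,3)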